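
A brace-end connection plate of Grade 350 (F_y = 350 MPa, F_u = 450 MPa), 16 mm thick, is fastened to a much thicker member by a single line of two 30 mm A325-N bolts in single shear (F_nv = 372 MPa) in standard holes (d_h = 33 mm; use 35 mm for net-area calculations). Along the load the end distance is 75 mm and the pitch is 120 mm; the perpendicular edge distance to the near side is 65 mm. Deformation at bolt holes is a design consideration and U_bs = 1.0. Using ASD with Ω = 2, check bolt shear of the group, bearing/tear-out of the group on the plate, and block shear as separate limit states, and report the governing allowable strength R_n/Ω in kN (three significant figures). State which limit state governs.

Bolt shear: A_b = π·30²/4 = 706.9 mm²; R_n = 372 × 706.9 × 2 × 1 / 1000 = 525.9 kN → 525.9 / 2 = 263 kN.
Bearing: edge l_c = 58.5, r_n = 505.4 kN; interior l_c = 87, r_n = 518.4 kN; R_n = 505.4 + 1·518.4 = 1024 kN → 512 kN.
Block shear: A_gv = 3120, A_nv = 2280, A_nt = 760 mm²; R_n = min(0.6F_uA_nv, 0.6F_yA_gv) + U_bs·F_u·A_nt = 957.6 kN → 479 kN.
Bolt shear governs: 263 kN.

263 kN (bolt shear governs)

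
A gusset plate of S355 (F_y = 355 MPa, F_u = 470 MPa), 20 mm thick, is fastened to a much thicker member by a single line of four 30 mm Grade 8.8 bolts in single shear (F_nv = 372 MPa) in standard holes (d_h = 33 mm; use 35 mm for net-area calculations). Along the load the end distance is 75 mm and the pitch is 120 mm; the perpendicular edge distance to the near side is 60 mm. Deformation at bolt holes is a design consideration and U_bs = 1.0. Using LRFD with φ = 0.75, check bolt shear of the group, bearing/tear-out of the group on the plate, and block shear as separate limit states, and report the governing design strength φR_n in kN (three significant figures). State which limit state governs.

Bolt shear: A_b = π·30²/4 = 706.9 mm²; R_n = 372 × 706.9 × 4 × 1 / 1000 = 1052 kN → 0.75 × 1052 = 789 kN.
Bearing: edge l_c = 58.5, r_n = 659.9 kN; interior l_c = 87, r_n = 676.8 kN; R_n = 659.9 + 3·676.8 = 2690 kN → 2020 kN.
Block shear: A_gv = 8700, A_nv = 6250, A_nt = 850 mm²; R_n = min(0.6F_uA_nv, 0.6F_yA_gv) + U_bs·F_u·A_nt = 2162 kN → 1620 kN.
Bolt shear governs: 789 kN.

789 kN (bolt shear governs)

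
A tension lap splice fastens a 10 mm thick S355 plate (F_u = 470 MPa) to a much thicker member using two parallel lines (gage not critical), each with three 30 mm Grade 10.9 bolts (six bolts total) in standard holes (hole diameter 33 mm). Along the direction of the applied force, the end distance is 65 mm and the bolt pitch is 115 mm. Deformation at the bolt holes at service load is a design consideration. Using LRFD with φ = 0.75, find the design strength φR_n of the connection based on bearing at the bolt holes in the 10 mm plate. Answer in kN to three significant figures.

1430 kN

Per bolt r_n = 1.2 l_c t F_u ≤ 2.4 d t F_u; upper limit = 2.4 × 30 × 10 × 470 / 1000 = 338.4 kN.
Edge bolt: l_c = 65 − 33/2 = 48.5 mm → 1.2 × 48.5 × 10 × 470 / 1000 = 273.5 → r_n = 273.5 kN.
Interior bolts: l_c = 115 − 33 = 82 mm → 1.2 × 82 × 10 × 470 / 1000 = 462.5 → r_n = 338.4 kN.
R_n = 2 × 273.5 + 4 × 338.4 = 1901 kN.
Design strength φR_n = 0.75 × 1901 = 1430 kN.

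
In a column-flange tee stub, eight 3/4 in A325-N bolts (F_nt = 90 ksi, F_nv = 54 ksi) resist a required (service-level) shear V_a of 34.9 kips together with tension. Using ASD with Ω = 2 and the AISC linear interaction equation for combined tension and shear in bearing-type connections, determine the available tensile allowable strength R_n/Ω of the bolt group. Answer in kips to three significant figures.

A_b = π·0.75²/4 = 0.4418 in²; f_rv = 34.9 / (8 × 0.4418) = 9.875 ksi.
F'_nt = 1.3 F_nt − (Ω F_nt / F_nv) f_rv = 1.3·90 − (2·90/54)·9.875 = 84.08 ksi, capped at F_nt → F'_nt = 84.08 ksi.
R_n = F'_nt · A_b · n = 84.08 × 0.4418 × 8 = 297.2 kips.
Allowable strength R_n/Ω = 297.2 / 2 = 149 kips.

149 kips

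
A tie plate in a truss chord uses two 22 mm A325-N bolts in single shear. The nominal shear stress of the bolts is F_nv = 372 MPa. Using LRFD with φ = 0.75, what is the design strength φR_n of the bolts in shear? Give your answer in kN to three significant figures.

A_b = π × 22² / 4 = 380.1 mm².
R_n = F_nv · A_b · n · n_s = 372 × 380.1 × 2 × 1 / 1000 = 282.8 kN.
Design strength φR_n = 0.75 × 282.8 = 212 kN.

212 kN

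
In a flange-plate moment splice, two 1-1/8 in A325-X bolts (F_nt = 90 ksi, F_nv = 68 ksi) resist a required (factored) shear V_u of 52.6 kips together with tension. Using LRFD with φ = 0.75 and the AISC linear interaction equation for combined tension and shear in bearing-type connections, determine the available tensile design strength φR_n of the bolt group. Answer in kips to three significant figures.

A_b = π·1.125²/4 = 0.994 in²; f_rv = 52.6 / (2 × 0.994) = 26.46 ksi.
F'_nt = 1.3 F_nt − (F_nt / φF_nv) f_rv = 1.3·90 − (90/(0.75·68))·26.46 = 70.31 ksi, capped at F_nt → F'_nt = 70.31 ksi.
R_n = F'_nt · A_b · n = 70.31 × 0.994 × 2 = 139.8 kips.
Design strength φR_n = 0.75 × 139.8 = 105 kips.

105 kips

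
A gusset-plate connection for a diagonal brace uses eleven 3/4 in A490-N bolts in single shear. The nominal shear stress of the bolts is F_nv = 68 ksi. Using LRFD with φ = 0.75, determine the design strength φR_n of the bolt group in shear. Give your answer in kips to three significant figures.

A_b = π × 0.75² / 4 = 0.4418 in².
R_n = F_nv · A_b · n · n_s = 68 × 0.4418 × 11 × 1 = 330.5 kips.
Design strength φR_n = 0.75 × 330.5 = 248 kips.

248 kips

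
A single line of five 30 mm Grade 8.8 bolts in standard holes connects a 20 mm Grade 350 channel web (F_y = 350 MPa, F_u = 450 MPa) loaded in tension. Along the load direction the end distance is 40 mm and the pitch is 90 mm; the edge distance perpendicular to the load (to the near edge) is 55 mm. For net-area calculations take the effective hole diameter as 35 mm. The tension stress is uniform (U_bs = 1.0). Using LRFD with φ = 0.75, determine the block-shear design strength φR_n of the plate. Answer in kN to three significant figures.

1240 kN

Shear plane L_v = 40 + 4·90 = 400 mm; A_gv = 400 × 20 = 8000 mm².
A_nv = (400 − 4.5·35) × 20 = 4850 mm².
A_nt = (55 − 0.5·35) × 20 = 750 mm².
0.6 F_u A_nv = 1310 kN; 0.6 F_y A_gv = 1680 kN → shear rupture governs the shear term.
R_n = 1310 + 1.0 × 450 × 750 / 1000 = 1647 kN.
Design strength φR_n = 0.75 × 1647 = 1240 kN.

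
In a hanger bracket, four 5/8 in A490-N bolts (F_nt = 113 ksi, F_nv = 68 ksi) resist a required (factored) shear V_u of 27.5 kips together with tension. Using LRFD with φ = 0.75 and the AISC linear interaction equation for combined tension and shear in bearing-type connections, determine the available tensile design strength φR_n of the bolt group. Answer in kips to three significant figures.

89.5 kips

A_b = π·0.625²/4 = 0.3068 in²; f_rv = 27.5 / (4 × 0.3068) = 22.41 ksi.
F'_nt = 1.3 F_nt − (F_nt / φF_nv) f_rv = 1.3·113 − (113/(0.75·68))·22.41 = 97.25 ksi, capped at F_nt → F'_nt = 97.25 ksi.
R_n = F'_nt · A_b · n = 97.25 × 0.3068 × 4 = 119.3 kips.
Design strength φR_n = 0.75 × 119.3 = 89.5 kips.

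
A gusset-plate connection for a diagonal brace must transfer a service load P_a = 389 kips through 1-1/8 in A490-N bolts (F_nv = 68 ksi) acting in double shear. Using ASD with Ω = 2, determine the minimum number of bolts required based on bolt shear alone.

6 bolts

A_b = π·1.125²/4 = 0.994 in².
Per-bolt allowable strength R_n/Ω = 68 × 0.994 × 2 / 2 = 67.59 kips.
n ≥ 389 / 67.59 = 5.755 → use 6 bolts.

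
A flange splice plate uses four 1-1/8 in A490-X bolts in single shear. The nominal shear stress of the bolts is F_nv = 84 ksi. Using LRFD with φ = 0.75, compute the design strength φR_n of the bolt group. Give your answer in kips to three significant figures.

250 kips

A_b = π × 1.125² / 4 = 0.994 in².
R_n = F_nv · A_b · n · n_s = 84 × 0.994 × 4 × 1 = 334 kips.
Design strength φR_n = 0.75 × 334 = 250 kips.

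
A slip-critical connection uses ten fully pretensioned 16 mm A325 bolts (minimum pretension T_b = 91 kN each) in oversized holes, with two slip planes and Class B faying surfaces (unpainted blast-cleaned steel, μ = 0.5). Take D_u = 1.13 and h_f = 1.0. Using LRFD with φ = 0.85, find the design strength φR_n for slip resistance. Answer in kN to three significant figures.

R_n = μ · D_u · h_f · T_b · n_s · n_b = 0.5 × 1.13 × 1.0 × 91 × 2 × 10 = 1028 kN.
Design strength φR_n = 0.85 × 1028 = 874 kN.

874 kN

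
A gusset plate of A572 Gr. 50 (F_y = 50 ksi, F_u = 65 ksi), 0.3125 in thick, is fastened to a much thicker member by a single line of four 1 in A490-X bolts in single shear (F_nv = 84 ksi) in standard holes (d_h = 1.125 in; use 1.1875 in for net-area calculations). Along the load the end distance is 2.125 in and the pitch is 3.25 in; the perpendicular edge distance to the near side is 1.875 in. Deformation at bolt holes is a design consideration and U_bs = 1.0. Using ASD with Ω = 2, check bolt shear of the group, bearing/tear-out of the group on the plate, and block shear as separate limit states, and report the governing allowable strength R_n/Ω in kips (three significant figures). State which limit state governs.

60 kips (block shear governs)

Bolt shear: A_b = π·1²/4 = 0.7854 in²; R_n = 84 × 0.7854 × 4 × 1 = 263.9 kips → 263.9 / 2 = 132 kips.
Bearing: edge l_c = 1.562, r_n = 38.09 kips; interior l_c = 2.125, r_n = 48.75 kips; R_n = 38.09 + 3·48.75 = 184.3 kips → 92.2 kips.
Block shear: A_gv = 3.711, A_nv = 2.412, A_nt = 0.4004 in²; R_n = min(0.6F_uA_nv, 0.6F_yA_gv) + U_bs·F_u·A_nt = 120.1 kips → 60 kips.
Block shear governs: 60 kips.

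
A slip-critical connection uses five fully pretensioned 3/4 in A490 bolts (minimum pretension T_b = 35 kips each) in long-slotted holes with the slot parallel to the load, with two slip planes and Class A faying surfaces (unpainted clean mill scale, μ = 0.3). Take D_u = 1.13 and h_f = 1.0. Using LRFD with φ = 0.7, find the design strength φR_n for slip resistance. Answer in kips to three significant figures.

R_n = μ · D_u · h_f · T_b · n_s · n_b = 0.3 × 1.13 × 1.0 × 35 × 2 × 5 = 118.6 kips.
Design strength φR_n = 0.7 × 118.6 = 83.1 kips.

83.1 kips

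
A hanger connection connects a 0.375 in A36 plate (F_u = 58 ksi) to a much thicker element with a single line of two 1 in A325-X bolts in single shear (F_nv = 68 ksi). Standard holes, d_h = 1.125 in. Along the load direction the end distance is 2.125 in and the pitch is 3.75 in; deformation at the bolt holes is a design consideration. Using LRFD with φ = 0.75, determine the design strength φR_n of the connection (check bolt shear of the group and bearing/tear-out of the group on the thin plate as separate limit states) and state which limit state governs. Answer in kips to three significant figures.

69.7 kips (bearing governs)

Bolt shear: A_b = π·1²/4 = 0.7854 in²; R_n = 68 × 0.7854 × 2 × 1 = 106.8 kips → 0.75 × 106.8 = 80.1 kips.
Bearing (1.2 l_c t F_u ≤ 2.4 d t F_u): upper limit = 2.4·1·0.375·58 = 52.2 kips.
  Edge l_c = 2.125 − 1.125/2 = 1.562 → r_n = 40.78 kips; interior l_c = 3.75 − 1.125 = 2.625 → r_n = 52.2 kips.
  R_n,bearing = 1·40.78 + 1·52.2 = 92.98 kips → 0.75 × 92.98 = 69.7 kips.
Bearing governs: 69.7 kips.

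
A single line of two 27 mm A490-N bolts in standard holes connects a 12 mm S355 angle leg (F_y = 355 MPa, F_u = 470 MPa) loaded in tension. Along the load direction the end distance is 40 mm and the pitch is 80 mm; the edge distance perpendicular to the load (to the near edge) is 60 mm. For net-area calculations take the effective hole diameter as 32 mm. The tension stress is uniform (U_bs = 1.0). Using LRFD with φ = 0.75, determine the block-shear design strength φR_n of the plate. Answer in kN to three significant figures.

369 kN

Shear plane L_v = 40 + 1·80 = 120 mm; A_gv = 120 × 12 = 1440 mm².
A_nv = (120 − 1.5·32) × 12 = 864 mm².
A_nt = (60 − 0.5·32) × 12 = 528 mm².
0.6 F_u A_nv = 243.6 kN; 0.6 F_y A_gv = 306.7 kN → shear rupture governs the shear term.
R_n = 243.6 + 1.0 × 470 × 528 / 1000 = 491.8 kN.
Design strength φR_n = 0.75 × 491.8 = 369 kN.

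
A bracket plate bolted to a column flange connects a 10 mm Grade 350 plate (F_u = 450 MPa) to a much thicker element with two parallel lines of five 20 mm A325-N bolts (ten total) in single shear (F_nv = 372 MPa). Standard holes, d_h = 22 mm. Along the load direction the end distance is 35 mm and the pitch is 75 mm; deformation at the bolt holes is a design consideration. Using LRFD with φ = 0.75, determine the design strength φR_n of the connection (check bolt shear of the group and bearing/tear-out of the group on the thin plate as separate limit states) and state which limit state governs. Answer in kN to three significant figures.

877 kN (bolt shear governs)

Bolt shear: A_b = π·20²/4 = 314.2 mm²; R_n = 372 × 314.2 × 10 × 1 / 1000 = 1169 kN → 0.75 × 1169 = 877 kN.
Bearing (1.2 l_c t F_u ≤ 2.4 d t F_u): upper limit = 2.4·20·10·450 / 1000 = 216 kN.
  Edge l_c = 35 − 22/2 = 24 → r_n = 129.6 kN; interior l_c = 75 − 22 = 53 → r_n = 216 kN.
  R_n,bearing = 2·129.6 + 8·216 = 1987 kN → 0.75 × 1987 = 1490 kN.
Bolt shear governs: 877 kN.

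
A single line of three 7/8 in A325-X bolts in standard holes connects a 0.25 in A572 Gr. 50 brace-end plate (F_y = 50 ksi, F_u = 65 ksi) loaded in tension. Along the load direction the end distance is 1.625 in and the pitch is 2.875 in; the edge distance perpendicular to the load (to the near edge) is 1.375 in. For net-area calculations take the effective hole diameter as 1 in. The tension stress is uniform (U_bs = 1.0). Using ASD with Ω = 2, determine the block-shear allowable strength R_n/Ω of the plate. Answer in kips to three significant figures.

30.9 kips

Shear plane L_v = 1.625 + 2·2.875 = 7.375 in; A_gv = 7.375 × 0.25 = 1.844 in².
A_nv = (7.375 − 2.5·1) × 0.25 = 1.219 in².
A_nt = (1.375 − 0.5·1) × 0.25 = 0.2188 in².
0.6 F_u A_nv = 47.53 kips; 0.6 F_y A_gv = 55.31 kips → shear rupture governs the shear term.
R_n = 47.53 + 1.0 × 65 × 0.2188 = 61.75 kips.
Allowable strength R_n/Ω = 61.75 / 2 = 30.9 kips.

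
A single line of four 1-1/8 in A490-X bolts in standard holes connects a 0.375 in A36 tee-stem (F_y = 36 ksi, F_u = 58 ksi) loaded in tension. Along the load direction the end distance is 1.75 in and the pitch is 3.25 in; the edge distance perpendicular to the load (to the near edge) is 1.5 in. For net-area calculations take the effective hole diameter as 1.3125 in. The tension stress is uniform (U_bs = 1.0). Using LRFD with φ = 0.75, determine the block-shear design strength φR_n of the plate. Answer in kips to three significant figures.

81.4 kips

Shear plane L_v = 1.75 + 3·3.25 = 11.5 in; A_gv = 11.5 × 0.375 = 4.312 in².
A_nv = (11.5 − 3.5·1.3125) × 0.375 = 2.59 in².
A_nt = (1.5 − 0.5·1.3125) × 0.375 = 0.3164 in².
0.6 F_u A_nv = 90.13 kips; 0.6 F_y A_gv = 93.15 kips → shear rupture governs the shear term.
R_n = 90.13 + 1.0 × 58 × 0.3164 = 108.5 kips.
Design strength φR_n = 0.75 × 108.5 = 81.4 kips.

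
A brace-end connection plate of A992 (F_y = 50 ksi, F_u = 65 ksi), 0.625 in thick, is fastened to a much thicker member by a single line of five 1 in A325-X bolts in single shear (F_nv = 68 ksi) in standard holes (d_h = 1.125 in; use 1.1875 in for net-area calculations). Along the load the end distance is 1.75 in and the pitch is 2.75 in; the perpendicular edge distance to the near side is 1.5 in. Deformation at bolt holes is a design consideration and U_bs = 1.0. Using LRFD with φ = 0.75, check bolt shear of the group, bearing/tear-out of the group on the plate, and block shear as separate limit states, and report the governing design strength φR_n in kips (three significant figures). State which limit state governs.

163 kips (block shear governs)

Bolt shear: A_b = π·1²/4 = 0.7854 in²; R_n = 68 × 0.7854 × 5 × 1 = 267 kips → 0.75 × 267 = 200 kips.
Bearing: edge l_c = 1.188, r_n = 57.89 kips; interior l_c = 1.625, r_n = 79.22 kips; R_n = 57.89 + 4·79.22 = 374.8 kips → 281 kips.
Block shear: A_gv = 7.969, A_nv = 4.629, A_nt = 0.5664 in²; R_n = min(0.6F_uA_nv, 0.6F_yA_gv) + U_bs·F_u·A_nt = 217.3 kips → 163 kips.
Block shear governs: 163 kips.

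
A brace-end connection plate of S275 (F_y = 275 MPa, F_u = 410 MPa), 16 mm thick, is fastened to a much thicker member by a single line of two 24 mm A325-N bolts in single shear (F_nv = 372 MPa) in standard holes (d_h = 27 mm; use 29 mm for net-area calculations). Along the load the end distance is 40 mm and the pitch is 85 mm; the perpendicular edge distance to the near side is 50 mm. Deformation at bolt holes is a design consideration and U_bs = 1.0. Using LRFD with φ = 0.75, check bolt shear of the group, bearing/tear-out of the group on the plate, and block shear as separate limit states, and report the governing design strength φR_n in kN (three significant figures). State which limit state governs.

252 kN (bolt shear governs)

Bolt shear: A_b = π·24²/4 = 452.4 mm²; R_n = 372 × 452.4 × 2 × 1 / 1000 = 336.6 kN → 0.75 × 336.6 = 252 kN.
Bearing: edge l_c = 26.5, r_n = 208.6 kN; interior l_c = 58, r_n = 377.9 kN; R_n = 208.6 + 1·377.9 = 586.5 kN → 440 kN.
Block shear: A_gv = 2000, A_nv = 1304, A_nt = 568 mm²; R_n = min(0.6F_uA_nv, 0.6F_yA_gv) + U_bs·F_u·A_nt = 553.7 kN → 415 kN.
Bolt shear governs: 252 kN.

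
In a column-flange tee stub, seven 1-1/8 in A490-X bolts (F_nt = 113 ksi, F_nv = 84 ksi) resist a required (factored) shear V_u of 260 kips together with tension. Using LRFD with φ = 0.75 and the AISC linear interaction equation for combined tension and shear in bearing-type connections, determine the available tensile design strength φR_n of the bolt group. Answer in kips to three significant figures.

A_b = π·1.125²/4 = 0.994 in²; f_rv = 260 / (7 × 0.994) = 37.37 ksi.
F'_nt = 1.3 F_nt − (F_nt / φF_nv) f_rv = 1.3·113 − (113/(0.75·84))·37.37 = 79.88 ksi, capped at F_nt → F'_nt = 79.88 ksi.
R_n = F'_nt · A_b · n = 79.88 × 0.994 × 7 = 555.8 kips.
Design strength φR_n = 0.75 × 555.8 = 417 kips.

417 kips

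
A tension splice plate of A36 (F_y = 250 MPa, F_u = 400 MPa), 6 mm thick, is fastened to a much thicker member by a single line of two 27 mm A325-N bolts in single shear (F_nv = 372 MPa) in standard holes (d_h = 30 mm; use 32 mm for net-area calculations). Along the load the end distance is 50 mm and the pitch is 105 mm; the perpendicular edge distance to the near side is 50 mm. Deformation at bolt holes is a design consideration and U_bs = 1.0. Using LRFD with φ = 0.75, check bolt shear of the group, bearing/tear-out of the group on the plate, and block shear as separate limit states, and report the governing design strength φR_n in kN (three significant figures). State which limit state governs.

166 kN (block shear governs)

Bolt shear: A_b = π·27²/4 = 572.6 mm²; R_n = 372 × 572.6 × 2 × 1 / 1000 = 426 kN → 0.75 × 426 = 319 kN.
Bearing: edge l_c = 35, r_n = 100.8 kN; interior l_c = 75, r_n = 155.5 kN; R_n = 100.8 + 1·155.5 = 256.3 kN → 192 kN.
Block shear: A_gv = 930, A_nv = 642, A_nt = 204 mm²; R_n = min(0.6F_uA_nv, 0.6F_yA_gv) + U_bs·F_u·A_nt = 221.1 kN → 166 kN.
Block shear governs: 166 kN.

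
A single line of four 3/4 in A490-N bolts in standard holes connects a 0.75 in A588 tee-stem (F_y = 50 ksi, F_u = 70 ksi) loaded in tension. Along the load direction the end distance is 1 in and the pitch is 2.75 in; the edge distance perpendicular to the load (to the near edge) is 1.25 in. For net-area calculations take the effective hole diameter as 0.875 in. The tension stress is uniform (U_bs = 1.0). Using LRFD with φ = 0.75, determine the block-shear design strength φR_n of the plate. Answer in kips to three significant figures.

Shear plane L_v = 1 + 3·2.75 = 9.25 in; A_gv = 9.25 × 0.75 = 6.938 in².
A_nv = (9.25 − 3.5·0.875) × 0.75 = 4.641 in².
A_nt = (1.25 − 0.5·0.875) × 0.75 = 0.6094 in².
0.6 F_u A_nv = 194.9 kips; 0.6 F_y A_gv = 208.1 kips → shear rupture governs the shear term.
R_n = 194.9 + 1.0 × 70 × 0.6094 = 237.6 kips.
Design strength φR_n = 0.75 × 237.6 = 178 kips.

178 kips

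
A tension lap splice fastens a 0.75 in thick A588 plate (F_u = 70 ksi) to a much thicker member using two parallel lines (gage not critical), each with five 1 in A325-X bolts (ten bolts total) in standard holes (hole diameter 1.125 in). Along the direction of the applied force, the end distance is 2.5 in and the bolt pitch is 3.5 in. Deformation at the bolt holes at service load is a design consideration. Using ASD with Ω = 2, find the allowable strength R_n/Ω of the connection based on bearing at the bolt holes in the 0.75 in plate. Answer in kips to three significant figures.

Per bolt r_n = 1.2 l_c t F_u ≤ 2.4 d t F_u; upper limit = 2.4 × 1 × 0.75 × 70 = 126 kips.
Edge bolt: l_c = 2.5 − 1.125/2 = 1.938 in → 1.2 × 1.938 × 0.75 × 70 = 122.1 → r_n = 122.1 kips.
Interior bolts: l_c = 3.5 − 1.125 = 2.375 in → 1.2 × 2.375 × 0.75 × 70 = 149.6 → r_n = 126 kips.
R_n = 2 × 122.1 + 8 × 126 = 1252 kips.
Allowable strength R_n/Ω = 1252 / 2 = 626 kips.

626 kips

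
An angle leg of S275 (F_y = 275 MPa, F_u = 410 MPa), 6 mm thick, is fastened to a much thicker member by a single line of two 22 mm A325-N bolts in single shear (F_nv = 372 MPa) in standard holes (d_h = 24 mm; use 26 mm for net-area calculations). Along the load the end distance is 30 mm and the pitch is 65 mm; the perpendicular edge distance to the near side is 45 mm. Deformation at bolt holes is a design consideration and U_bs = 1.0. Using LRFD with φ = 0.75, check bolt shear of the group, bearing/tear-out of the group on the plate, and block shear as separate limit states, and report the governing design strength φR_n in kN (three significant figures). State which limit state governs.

Bolt shear: A_b = π·22²/4 = 380.1 mm²; R_n = 372 × 380.1 × 2 × 1 / 1000 = 282.8 kN → 0.75 × 282.8 = 212 kN.
Bearing: edge l_c = 18, r_n = 53.14 kN; interior l_c = 41, r_n = 121 kN; R_n = 53.14 + 1·121 = 174.2 kN → 131 kN.
Block shear: A_gv = 570, A_nv = 336, A_nt = 192 mm²; R_n = min(0.6F_uA_nv, 0.6F_yA_gv) + U_bs·F_u·A_nt = 161.4 kN → 121 kN.
Block shear governs: 121 kN.

121 kN (block shear governs)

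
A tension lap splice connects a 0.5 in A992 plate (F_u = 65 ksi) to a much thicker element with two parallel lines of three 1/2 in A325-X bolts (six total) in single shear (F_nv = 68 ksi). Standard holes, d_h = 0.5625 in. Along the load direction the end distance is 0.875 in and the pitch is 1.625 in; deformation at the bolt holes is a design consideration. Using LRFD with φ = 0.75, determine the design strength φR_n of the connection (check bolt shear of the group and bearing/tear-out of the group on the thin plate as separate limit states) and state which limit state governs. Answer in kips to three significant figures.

Bolt shear: A_b = π·0.5²/4 = 0.1963 in²; R_n = 68 × 0.1963 × 6 × 1 = 80.11 kips → 0.75 × 80.11 = 60.1 kips.
Bearing (1.2 l_c t F_u ≤ 2.4 d t F_u): upper limit = 2.4·0.5·0.5·65 = 39 kips.
  Edge l_c = 0.875 − 0.5625/2 = 0.5938 → r_n = 23.16 kips; interior l_c = 1.625 − 0.5625 = 1.062 → r_n = 39 kips.
  R_n,bearing = 2·23.16 + 4·39 = 202.3 kips → 0.75 × 202.3 = 152 kips.
Bolt shear governs: 60.1 kips.

60.1 kips (bolt shear governs)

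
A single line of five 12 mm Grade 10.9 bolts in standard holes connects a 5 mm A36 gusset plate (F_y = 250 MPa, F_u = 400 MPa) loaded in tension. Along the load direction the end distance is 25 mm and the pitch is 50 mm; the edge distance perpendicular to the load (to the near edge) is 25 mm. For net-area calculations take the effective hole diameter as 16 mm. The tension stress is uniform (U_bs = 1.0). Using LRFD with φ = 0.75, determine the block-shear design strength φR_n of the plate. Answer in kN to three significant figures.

Shear plane L_v = 25 + 4·50 = 225 mm; A_gv = 225 × 5 = 1125 mm².
A_nv = (225 − 4.5·16) × 5 = 765 mm².
A_nt = (25 − 0.5·16) × 5 = 85 mm².
0.6 F_u A_nv = 183.6 kN; 0.6 F_y A_gv = 168.8 kN → shear yielding governs the shear term.
R_n = 168.8 + 1.0 × 400 × 85 / 1000 = 202.8 kN.
Design strength φR_n = 0.75 × 202.8 = 152 kN.

152 kN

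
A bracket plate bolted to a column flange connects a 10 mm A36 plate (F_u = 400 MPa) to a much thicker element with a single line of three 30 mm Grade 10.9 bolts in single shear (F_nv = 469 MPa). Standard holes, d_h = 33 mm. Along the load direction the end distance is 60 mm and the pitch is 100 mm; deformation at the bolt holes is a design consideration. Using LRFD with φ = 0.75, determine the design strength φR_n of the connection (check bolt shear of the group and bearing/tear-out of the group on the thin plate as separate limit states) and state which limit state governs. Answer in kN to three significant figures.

Bolt shear: A_b = π·30²/4 = 706.9 mm²; R_n = 469 × 706.9 × 3 × 1 / 1000 = 994.5 kN → 0.75 × 994.5 = 746 kN.
Bearing (1.2 l_c t F_u ≤ 2.4 d t F_u): upper limit = 2.4·30·10·400 / 1000 = 288 kN.
  Edge l_c = 60 − 33/2 = 43.5 → r_n = 208.8 kN; interior l_c = 100 − 33 = 67 → r_n = 288 kN.
  R_n,bearing = 1·208.8 + 2·288 = 784.8 kN → 0.75 × 784.8 = 589 kN.
Bearing governs: 589 kN.

589 kN (bearing governs)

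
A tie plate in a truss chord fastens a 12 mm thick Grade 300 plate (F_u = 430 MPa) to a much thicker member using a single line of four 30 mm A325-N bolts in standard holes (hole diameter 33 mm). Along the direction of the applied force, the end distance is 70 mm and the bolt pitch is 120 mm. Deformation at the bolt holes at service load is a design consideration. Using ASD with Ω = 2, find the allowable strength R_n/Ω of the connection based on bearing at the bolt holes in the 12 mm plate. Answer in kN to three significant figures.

Per bolt r_n = 1.2 l_c t F_u ≤ 2.4 d t F_u; upper limit = 2.4 × 30 × 12 × 430 / 1000 = 371.5 kN.
Edge bolt: l_c = 70 − 33/2 = 53.5 mm → 1.2 × 53.5 × 12 × 430 / 1000 = 331.3 → r_n = 331.3 kN.
Interior bolts: l_c = 120 − 33 = 87 mm → 1.2 × 87 × 12 × 430 / 1000 = 538.7 → r_n = 371.5 kN.
R_n = 1 × 331.3 + 3 × 371.5 = 1446 kN.
Allowable strength R_n/Ω = 1446 / 2 = 723 kN.

723 kN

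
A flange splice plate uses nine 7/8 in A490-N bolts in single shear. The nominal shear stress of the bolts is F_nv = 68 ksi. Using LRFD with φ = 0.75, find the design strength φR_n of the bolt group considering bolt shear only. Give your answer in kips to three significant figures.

A_b = π × 0.875² / 4 = 0.6013 in².
R_n = F_nv · A_b · n · n_s = 68 × 0.6013 × 9 × 1 = 368 kips.
Design strength φR_n = 0.75 × 368 = 276 kips.

276 kips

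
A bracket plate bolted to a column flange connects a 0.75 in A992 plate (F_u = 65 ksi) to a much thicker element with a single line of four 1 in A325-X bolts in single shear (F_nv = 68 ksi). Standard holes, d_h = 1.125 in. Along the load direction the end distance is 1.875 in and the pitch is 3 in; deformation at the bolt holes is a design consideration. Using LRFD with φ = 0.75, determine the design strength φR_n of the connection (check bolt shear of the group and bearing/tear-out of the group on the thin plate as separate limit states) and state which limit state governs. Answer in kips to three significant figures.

Bolt shear: A_b = π·1²/4 = 0.7854 in²; R_n = 68 × 0.7854 × 4 × 1 = 213.6 kips → 0.75 × 213.6 = 160 kips.
Bearing (1.2 l_c t F_u ≤ 2.4 d t F_u): upper limit = 2.4·1·0.75·65 = 117 kips.
  Edge l_c = 1.875 − 1.125/2 = 1.312 → r_n = 76.78 kips; interior l_c = 3 − 1.125 = 1.875 → r_n = 109.7 kips.
  R_n,bearing = 1·76.78 + 3·109.7 = 405.8 kips → 0.75 × 405.8 = 304 kips.
Bolt shear governs: 160 kips.

160 kips (bolt shear governs)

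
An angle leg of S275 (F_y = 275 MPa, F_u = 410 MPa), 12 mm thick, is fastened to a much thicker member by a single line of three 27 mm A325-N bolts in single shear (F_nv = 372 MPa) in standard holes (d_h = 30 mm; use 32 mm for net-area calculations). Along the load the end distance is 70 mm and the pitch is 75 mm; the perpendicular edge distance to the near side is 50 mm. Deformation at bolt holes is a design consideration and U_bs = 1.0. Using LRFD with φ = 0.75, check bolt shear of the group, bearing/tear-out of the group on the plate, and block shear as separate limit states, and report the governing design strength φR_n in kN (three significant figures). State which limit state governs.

435 kN (block shear governs)

Bolt shear: A_b = π·27²/4 = 572.6 mm²; R_n = 372 × 572.6 × 3 × 1 / 1000 = 639 kN → 0.75 × 639 = 479 kN.
Bearing: edge l_c = 55, r_n = 318.8 kN; interior l_c = 45, r_n = 265.7 kN; R_n = 318.8 + 2·265.7 = 850.2 kN → 638 kN.
Block shear: A_gv = 2640, A_nv = 1680, A_nt = 408 mm²; R_n = min(0.6F_uA_nv, 0.6F_yA_gv) + U_bs·F_u·A_nt = 580.6 kN → 435 kN.
Block shear governs: 435 kN.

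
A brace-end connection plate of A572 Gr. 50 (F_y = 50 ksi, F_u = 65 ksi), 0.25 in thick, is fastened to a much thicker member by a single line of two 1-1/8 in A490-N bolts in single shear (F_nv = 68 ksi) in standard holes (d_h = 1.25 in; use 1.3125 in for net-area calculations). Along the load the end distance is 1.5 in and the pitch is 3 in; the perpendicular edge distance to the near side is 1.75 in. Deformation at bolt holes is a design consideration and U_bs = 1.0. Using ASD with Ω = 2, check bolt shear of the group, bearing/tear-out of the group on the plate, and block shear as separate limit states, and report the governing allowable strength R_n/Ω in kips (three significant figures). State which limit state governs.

Bolt shear: A_b = π·1.125²/4 = 0.994 in²; R_n = 68 × 0.994 × 2 × 1 = 135.2 kips → 135.2 / 2 = 67.6 kips.
Bearing: edge l_c = 0.875, r_n = 17.06 kips; interior l_c = 1.75, r_n = 34.12 kips; R_n = 17.06 + 1·34.12 = 51.19 kips → 25.6 kips.
Block shear: A_gv = 1.125, A_nv = 0.6328, A_nt = 0.2734 in²; R_n = min(0.6F_uA_nv, 0.6F_yA_gv) + U_bs·F_u·A_nt = 42.45 kips → 21.2 kips.
Block shear governs: 21.2 kips.

21.2 kips (block shear governs)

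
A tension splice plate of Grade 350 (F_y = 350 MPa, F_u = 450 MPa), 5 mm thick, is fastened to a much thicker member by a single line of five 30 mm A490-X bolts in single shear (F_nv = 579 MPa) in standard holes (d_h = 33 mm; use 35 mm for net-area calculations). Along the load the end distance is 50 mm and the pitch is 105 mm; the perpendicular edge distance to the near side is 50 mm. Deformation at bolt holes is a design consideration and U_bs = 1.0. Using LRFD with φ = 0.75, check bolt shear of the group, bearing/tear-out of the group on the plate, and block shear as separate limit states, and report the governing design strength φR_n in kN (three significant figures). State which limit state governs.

371 kN (block shear governs)

Bolt shear: A_b = π·30²/4 = 706.9 mm²; R_n = 579 × 706.9 × 5 × 1 / 1000 = 2046 kN → 0.75 × 2046 = 1530 kN.
Bearing: edge l_c = 33.5, r_n = 90.45 kN; interior l_c = 72, r_n = 162 kN; R_n = 90.45 + 4·162 = 738.5 kN → 554 kN.
Block shear: A_gv = 2350, A_nv = 1562, A_nt = 162.5 mm²; R_n = min(0.6F_uA_nv, 0.6F_yA_gv) + U_bs·F_u·A_nt = 495 kN → 371 kN.
Block shear governs: 371 kN.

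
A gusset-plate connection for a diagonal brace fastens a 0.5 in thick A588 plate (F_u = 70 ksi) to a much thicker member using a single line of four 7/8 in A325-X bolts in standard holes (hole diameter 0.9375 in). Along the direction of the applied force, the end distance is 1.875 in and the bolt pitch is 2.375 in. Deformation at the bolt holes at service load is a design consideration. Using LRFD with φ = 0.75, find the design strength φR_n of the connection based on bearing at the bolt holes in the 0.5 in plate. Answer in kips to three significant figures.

Per bolt r_n = 1.2 l_c t F_u ≤ 2.4 d t F_u; upper limit = 2.4 × 0.875 × 0.5 × 70 = 73.5 kips.
Edge bolt: l_c = 1.875 − 0.9375/2 = 1.406 in → 1.2 × 1.406 × 0.5 × 70 = 59.06 → r_n = 59.06 kips.
Interior bolts: l_c = 2.375 − 0.9375 = 1.438 in → 1.2 × 1.438 × 0.5 × 70 = 60.37 → r_n = 60.37 kips.
R_n = 1 × 59.06 + 3 × 60.37 = 240.2 kips.
Design strength φR_n = 0.75 × 240.2 = 180 kips.

180 kips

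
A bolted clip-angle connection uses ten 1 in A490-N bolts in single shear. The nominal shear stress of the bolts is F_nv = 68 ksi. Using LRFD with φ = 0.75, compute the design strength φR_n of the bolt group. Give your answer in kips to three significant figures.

401 kips

A_b = π × 1² / 4 = 0.7854 in².
R_n = F_nv · A_b · n · n_s = 68 × 0.7854 × 10 × 1 = 534.1 kips.
Design strength φR_n = 0.75 × 534.1 = 401 kips.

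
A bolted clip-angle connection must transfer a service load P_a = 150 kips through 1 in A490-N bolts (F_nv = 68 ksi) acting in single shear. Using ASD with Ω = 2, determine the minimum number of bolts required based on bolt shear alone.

6 bolts

A_b = π·1²/4 = 0.7854 in².
Per-bolt allowable strength R_n/Ω = 68 × 0.7854 × 1 / 2 = 26.7 kips.
n ≥ 150 / 26.7 = 5.617 → use 6 bolts.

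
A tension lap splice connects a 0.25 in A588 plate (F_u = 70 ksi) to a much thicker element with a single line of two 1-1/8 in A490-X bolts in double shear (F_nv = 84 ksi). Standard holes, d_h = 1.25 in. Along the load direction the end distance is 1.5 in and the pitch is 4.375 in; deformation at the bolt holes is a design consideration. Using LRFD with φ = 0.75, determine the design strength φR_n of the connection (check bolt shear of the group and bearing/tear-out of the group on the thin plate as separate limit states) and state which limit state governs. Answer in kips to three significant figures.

Bolt shear: A_b = π·1.125²/4 = 0.994 in²; R_n = 84 × 0.994 × 2 × 2 = 334 kips → 0.75 × 334 = 250 kips.
Bearing (1.2 l_c t F_u ≤ 2.4 d t F_u): upper limit = 2.4·1.125·0.25·70 = 47.25 kips.
  Edge l_c = 1.5 − 1.25/2 = 0.875 → r_n = 18.38 kips; interior l_c = 4.375 − 1.25 = 3.125 → r_n = 47.25 kips.
  R_n,bearing = 1·18.38 + 1·47.25 = 65.62 kips → 0.75 × 65.62 = 49.2 kips.
Bearing governs: 49.2 kips.

49.2 kips (bearing governs)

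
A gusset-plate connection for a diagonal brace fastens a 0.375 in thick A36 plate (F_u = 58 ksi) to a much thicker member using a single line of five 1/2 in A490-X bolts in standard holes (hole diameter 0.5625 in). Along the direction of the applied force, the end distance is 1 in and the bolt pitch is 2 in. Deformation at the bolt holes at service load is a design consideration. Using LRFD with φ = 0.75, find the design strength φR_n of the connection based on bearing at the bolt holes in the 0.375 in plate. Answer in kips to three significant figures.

Per bolt r_n = 1.2 l_c t F_u ≤ 2.4 d t F_u; upper limit = 2.4 × 0.5 × 0.375 × 58 = 26.1 kips.
Edge bolt: l_c = 1 − 0.5625/2 = 0.7188 in → 1.2 × 0.7188 × 0.375 × 58 = 18.76 → r_n = 18.76 kips.
Interior bolts: l_c = 2 − 0.5625 = 1.438 in → 1.2 × 1.438 × 0.375 × 58 = 37.52 → r_n = 26.1 kips.
R_n = 1 × 18.76 + 4 × 26.1 = 123.2 kips.
Design strength φR_n = 0.75 × 123.2 = 92.4 kips.

92.4 kips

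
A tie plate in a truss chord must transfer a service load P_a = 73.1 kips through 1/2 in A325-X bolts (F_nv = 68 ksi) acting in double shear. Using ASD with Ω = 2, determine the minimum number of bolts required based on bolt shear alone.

A_b = π·0.5²/4 = 0.1963 in².
Per-bolt allowable strength R_n/Ω = 68 × 0.1963 × 2 / 2 = 13.35 kips.
n ≥ 73.1 / 13.35 = 5.475 → use 6 bolts.

6 bolts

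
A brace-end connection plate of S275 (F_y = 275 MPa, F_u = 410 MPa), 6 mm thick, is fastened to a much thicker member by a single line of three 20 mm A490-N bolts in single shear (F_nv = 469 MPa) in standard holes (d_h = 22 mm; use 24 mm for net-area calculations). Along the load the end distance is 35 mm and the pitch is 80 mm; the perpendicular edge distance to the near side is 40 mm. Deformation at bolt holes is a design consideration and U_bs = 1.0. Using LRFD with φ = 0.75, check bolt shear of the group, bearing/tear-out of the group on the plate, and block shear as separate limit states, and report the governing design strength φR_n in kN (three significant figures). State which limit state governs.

Bolt shear: A_b = π·20²/4 = 314.2 mm²; R_n = 469 × 314.2 × 3 × 1 / 1000 = 442 kN → 0.75 × 442 = 332 kN.
Bearing: edge l_c = 24, r_n = 70.85 kN; interior l_c = 58, r_n = 118.1 kN; R_n = 70.85 + 2·118.1 = 307 kN → 230 kN.
Block shear: A_gv = 1170, A_nv = 810, A_nt = 168 mm²; R_n = min(0.6F_uA_nv, 0.6F_yA_gv) + U_bs·F_u·A_nt = 261.9 kN → 196 kN.
Block shear governs: 196 kN.

196 kN (block shear governs)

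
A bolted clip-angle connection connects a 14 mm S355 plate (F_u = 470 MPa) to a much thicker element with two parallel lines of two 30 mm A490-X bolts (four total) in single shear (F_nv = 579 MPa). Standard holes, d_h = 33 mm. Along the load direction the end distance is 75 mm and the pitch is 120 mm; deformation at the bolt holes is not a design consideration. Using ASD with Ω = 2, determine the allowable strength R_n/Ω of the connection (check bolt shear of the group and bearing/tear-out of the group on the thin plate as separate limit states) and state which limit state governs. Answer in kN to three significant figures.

Bolt shear: A_b = π·30²/4 = 706.9 mm²; R_n = 579 × 706.9 × 4 × 1 / 1000 = 1637 kN → 1637 / 2 = 819 kN.
Bearing (1.5 l_c t F_u ≤ 3.0 d t F_u): upper limit = 3.0·30·14·470 / 1000 = 592.2 kN.
  Edge l_c = 75 − 33/2 = 58.5 → r_n = 577.4 kN; interior l_c = 120 − 33 = 87 → r_n = 592.2 kN.
  R_n,bearing = 2·577.4 + 2·592.2 = 2339 kN → 2339 / 2 = 1170 kN.
Bolt shear governs: 819 kN.

819 kN (bolt shear governs)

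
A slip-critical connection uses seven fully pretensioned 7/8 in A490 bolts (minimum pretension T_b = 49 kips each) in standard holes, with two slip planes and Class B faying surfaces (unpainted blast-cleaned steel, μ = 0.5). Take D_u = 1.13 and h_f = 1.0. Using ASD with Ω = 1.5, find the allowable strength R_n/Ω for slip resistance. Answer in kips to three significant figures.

R_n = μ · D_u · h_f · T_b · n_s · n_b = 0.5 × 1.13 × 1.0 × 49 × 2 × 7 = 387.6 kips.
Allowable strength R_n/Ω = 387.6 / 1.5 = 258 kips.

258 kips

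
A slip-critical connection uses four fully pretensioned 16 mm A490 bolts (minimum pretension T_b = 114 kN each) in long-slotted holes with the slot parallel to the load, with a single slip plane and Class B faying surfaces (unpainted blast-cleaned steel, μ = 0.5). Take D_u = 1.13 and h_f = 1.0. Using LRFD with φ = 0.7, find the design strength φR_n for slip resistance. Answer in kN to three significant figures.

R_n = μ · D_u · h_f · T_b · n_s · n_b = 0.5 × 1.13 × 1.0 × 114 × 1 × 4 = 257.6 kN.
Design strength φR_n = 0.7 × 257.6 = 180 kN.

180 kN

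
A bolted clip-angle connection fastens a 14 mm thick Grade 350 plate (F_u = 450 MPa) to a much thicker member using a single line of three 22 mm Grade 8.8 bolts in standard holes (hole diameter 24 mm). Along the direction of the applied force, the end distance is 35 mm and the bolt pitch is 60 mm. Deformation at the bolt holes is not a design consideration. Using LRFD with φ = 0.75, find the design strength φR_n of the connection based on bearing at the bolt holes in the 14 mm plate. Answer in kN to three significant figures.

673 kN

Per bolt r_n = 1.5 l_c t F_u ≤ 3.0 d t F_u; upper limit = 3.0 × 22 × 14 × 450 / 1000 = 415.8 kN.
Edge bolt: l_c = 35 − 24/2 = 23 mm → 1.5 × 23 × 14 × 450 / 1000 = 217.3 → r_n = 217.3 kN.
Interior bolts: l_c = 60 − 24 = 36 mm → 1.5 × 36 × 14 × 450 / 1000 = 340.2 → r_n = 340.2 kN.
R_n = 1 × 217.3 + 2 × 340.2 = 897.8 kN.
Design strength φR_n = 0.75 × 897.8 = 673 kN.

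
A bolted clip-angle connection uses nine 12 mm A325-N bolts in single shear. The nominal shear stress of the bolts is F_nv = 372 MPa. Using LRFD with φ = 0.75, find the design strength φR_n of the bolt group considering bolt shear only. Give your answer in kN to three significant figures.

284 kN

A_b = π × 12² / 4 = 113.1 mm².
R_n = F_nv · A_b · n · n_s = 372 × 113.1 × 9 × 1 / 1000 = 378.6 kN.
Design strength φR_n = 0.75 × 378.6 = 284 kN.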